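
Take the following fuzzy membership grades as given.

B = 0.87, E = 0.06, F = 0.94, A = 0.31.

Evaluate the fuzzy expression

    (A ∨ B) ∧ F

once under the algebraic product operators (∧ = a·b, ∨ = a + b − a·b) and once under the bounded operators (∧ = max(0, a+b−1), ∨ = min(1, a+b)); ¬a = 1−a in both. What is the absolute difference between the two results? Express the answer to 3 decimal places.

Under algebraic product:
  A ∨ B = a + b − a·b on (0.3100, 0.8700) = 0.9103
  (A ∨ B) ∧ F = a·b on (0.9103, 0.9400) = 0.8557
  → value = 0.8557
Under bounded:
  A ∨ B = min(1, a+b) on (0.31, 0.87) = 1.00
  (A ∨ B) ∧ F = max(0, a+b−1) on (1.00, 0.94) = 0.94
  → value = 0.9400
|0.8557 − 0.9400| = 0.084

0.084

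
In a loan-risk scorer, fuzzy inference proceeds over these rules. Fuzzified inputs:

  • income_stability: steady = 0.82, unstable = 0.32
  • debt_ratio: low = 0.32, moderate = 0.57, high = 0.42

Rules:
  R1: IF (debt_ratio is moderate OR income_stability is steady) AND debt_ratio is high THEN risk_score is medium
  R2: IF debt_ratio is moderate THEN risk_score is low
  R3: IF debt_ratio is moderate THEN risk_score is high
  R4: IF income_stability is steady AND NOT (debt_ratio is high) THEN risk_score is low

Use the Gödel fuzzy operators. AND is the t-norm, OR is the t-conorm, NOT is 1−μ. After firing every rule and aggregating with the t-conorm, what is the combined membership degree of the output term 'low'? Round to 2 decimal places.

0.58

R1: (moderate=0.57 OR steady=0.82) = 0.82; AND[min(a, b)] with high=0.42 → w = 0.42
R2: moderate=0.57 → w = 0.57
R3: moderate=0.57 → w = 0.57
R4: steady=0.82, ¬high=1−0.42=0.58; AND[min(a, b)] → w = 0.58
Rules with consequent 'low': {R2, R4} → strengths 0.57, 0.58
Aggregate via t-conorm [max(a, b)]: 0.58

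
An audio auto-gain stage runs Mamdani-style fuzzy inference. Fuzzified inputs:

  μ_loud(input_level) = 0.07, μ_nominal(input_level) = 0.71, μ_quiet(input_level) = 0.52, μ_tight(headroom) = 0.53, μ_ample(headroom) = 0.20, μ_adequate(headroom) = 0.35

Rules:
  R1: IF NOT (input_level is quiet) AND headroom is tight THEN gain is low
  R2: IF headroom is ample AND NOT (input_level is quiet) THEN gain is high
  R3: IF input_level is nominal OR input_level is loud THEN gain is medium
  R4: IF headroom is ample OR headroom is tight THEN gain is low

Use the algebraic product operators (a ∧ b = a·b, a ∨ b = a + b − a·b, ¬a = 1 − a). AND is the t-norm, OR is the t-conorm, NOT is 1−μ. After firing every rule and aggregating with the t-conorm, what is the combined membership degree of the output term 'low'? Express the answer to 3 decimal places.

0.720

R1: ¬quiet=1−0.52=0.48, tight=0.53; AND[a·b] → w = 0.2544
R2: ample=0.20, ¬quiet=1−0.52=0.48; AND[a·b] → w = 0.0960
R3: nominal=0.71, loud=0.07; OR[a + b − a·b] → w = 0.7303
R4: ample=0.20, tight=0.53; OR[a + b − a·b] → w = 0.6240
Rules with consequent 'low': {R1, R4} → strengths 0.2544, 0.6240
Aggregate via t-conorm [a + b − a·b]: 0.7197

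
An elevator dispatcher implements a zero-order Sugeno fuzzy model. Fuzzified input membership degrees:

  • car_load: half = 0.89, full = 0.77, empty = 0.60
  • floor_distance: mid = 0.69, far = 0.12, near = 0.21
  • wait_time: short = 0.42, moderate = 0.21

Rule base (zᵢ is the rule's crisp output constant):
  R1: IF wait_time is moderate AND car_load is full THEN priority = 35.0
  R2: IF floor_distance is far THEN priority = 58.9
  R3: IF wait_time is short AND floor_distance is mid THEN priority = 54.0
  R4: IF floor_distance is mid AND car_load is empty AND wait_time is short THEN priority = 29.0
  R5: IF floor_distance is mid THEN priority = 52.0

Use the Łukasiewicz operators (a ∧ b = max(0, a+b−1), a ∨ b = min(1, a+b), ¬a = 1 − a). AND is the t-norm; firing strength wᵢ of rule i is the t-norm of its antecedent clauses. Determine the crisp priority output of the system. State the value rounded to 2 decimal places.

53.14

R1 (z=35.0): moderate=0.21, full=0.77; AND[max(0, a+b−1)] → w = 0.00
R2 (z=58.9): far=0.12 → w = 0.12
R3 (z=54.0): short=0.42, mid=0.69; AND[max(0, a+b−1)] → w = 0.11
R4 (z=29.0): mid=0.69, empty=0.60, short=0.42; AND[max(0, a+b−1)] → w = 0.00
R5 (z=52.0): mid=0.69 → w = 0.69
Weighted average = (0.00·35.0 + 0.12·58.9 + 0.11·54.0 + 0.00·29.0 + 0.69·52.0) / (0.00 + 0.12 + 0.11 + 0.00 + 0.69)
  = 48.8880 / 0.9200 = 53.14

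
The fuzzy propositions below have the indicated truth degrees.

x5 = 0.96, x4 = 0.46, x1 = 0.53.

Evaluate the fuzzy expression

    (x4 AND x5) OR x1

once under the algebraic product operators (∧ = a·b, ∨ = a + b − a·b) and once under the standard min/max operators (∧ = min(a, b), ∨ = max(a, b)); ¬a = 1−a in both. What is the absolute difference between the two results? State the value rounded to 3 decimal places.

0.208

Under algebraic product:
  x4 AND x5 = a·b on (0.4600, 0.9600) = 0.4416
  (x4 AND x5) OR x1 = a + b − a·b on (0.4416, 0.5300) = 0.7376
  → value = 0.7376
Under standard min/max:
  x4 AND x5 = min(a, b) on (0.46, 0.96) = 0.46
  (x4 AND x5) OR x1 = max(a, b) on (0.46, 0.53) = 0.53
  → value = 0.5300
|0.7376 − 0.5300| = 0.208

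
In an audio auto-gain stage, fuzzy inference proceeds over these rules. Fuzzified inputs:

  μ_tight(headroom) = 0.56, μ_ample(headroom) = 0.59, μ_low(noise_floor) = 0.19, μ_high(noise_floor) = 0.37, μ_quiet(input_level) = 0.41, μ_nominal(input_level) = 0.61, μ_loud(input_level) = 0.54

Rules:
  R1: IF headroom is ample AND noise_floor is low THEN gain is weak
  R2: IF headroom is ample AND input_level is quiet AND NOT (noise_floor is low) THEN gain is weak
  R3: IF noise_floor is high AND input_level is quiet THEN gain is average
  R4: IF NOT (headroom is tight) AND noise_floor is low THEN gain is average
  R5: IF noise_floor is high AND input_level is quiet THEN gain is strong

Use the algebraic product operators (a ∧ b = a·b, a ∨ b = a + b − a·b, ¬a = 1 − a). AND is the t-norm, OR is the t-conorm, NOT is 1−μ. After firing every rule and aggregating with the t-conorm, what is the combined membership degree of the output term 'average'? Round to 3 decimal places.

0.223

R1: ample=0.59, low=0.19; AND[a·b] → w = 0.1121
R2: ample=0.59, quiet=0.41, ¬low=1−0.19=0.81; AND[a·b] → w = 0.1959
R3: high=0.37, quiet=0.41; AND[a·b] → w = 0.1517
R4: ¬tight=1−0.56=0.44, low=0.19; AND[a·b] → w = 0.0836
R5: high=0.37, quiet=0.41; AND[a·b] → w = 0.1517
Rules with consequent 'average': {R3, R4} → strengths 0.1517, 0.0836
Aggregate via t-conorm [a + b − a·b]: 0.2226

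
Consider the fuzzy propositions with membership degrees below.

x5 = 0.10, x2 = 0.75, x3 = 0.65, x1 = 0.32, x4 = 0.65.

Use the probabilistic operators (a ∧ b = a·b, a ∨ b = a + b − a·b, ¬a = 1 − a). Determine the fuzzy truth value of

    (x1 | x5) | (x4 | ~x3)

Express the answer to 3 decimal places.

x1 | x5 = a + b − a·b on (0.3200, 0.1000) = 0.3880
~x3 = 1 − 0.6500 = 0.3500
x4 | ~x3 = a + b − a·b on (0.6500, 0.3500) = 0.7725
(x1 | x5) | (x4 | ~x3) = a + b − a·b on (0.3880, 0.7725) = 0.8608

0.861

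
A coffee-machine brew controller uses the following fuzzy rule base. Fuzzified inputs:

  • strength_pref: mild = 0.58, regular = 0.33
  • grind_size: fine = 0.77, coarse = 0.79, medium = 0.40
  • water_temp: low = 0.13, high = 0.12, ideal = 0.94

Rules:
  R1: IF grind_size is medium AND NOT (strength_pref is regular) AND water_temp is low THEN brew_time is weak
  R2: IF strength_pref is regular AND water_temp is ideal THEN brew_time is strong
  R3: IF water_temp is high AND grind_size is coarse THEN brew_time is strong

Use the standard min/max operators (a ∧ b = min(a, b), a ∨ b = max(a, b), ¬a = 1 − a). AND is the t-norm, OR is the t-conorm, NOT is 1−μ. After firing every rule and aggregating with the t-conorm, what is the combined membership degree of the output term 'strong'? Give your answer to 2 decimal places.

R1: medium=0.40, ¬regular=1−0.33=0.67, low=0.13; AND[min(a, b)] → w = 0.13
R2: regular=0.33, ideal=0.94; AND[min(a, b)] → w = 0.33
R3: high=0.12, coarse=0.79; AND[min(a, b)] → w = 0.12
Rules with consequent 'strong': {R2, R3} → strengths 0.33, 0.12
Aggregate via t-conorm [max(a, b)]: 0.33

0.33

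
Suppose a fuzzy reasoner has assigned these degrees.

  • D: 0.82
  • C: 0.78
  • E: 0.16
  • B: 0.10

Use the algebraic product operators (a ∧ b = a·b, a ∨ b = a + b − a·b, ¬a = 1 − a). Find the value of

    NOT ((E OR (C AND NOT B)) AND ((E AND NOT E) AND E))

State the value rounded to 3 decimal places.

0.984

NOT B = 1 − 0.1000 = 0.9000
C AND NOT B = a·b on (0.7800, 0.9000) = 0.7020
E OR (C AND NOT B) = a + b − a·b on (0.1600, 0.7020) = 0.7497
NOT E = 1 − 0.1600 = 0.8400
E AND NOT E = a·b on (0.1600, 0.8400) = 0.1344
(E AND NOT E) AND E = a·b on (0.1344, 0.1600) = 0.0215
(E OR (C AND NOT B)) AND ((E AND NOT E) AND E) = a·b on (0.7497, 0.0215) = 0.0161
NOT ((E OR (C AND NOT B)) AND ((E AND NOT E) AND E)) = 1 − 0.0161 = 0.9839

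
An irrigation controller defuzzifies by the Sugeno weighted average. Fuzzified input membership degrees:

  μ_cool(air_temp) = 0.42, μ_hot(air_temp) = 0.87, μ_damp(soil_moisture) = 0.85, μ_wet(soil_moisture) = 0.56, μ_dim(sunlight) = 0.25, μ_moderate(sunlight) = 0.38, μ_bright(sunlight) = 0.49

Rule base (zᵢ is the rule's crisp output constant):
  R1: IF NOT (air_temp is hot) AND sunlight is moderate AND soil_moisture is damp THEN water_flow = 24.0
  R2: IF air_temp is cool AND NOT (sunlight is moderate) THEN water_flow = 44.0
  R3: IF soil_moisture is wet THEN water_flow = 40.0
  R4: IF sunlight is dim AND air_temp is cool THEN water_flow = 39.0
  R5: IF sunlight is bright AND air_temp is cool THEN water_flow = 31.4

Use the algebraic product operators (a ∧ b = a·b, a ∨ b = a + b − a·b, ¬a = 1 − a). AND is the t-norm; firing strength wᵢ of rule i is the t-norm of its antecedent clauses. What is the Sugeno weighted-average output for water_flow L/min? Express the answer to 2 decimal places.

R1 (z=24.0): ¬hot=1−0.87=0.13, moderate=0.38, damp=0.85; AND[a·b] → w = 0.0420
R2 (z=44.0): cool=0.42, ¬moderate=1−0.38=0.62; AND[a·b] → w = 0.2604
R3 (z=40.0): wet=0.56 → w = 0.5600
R4 (z=39.0): dim=0.25, cool=0.42; AND[a·b] → w = 0.1050
R5 (z=31.4): bright=0.49, cool=0.42; AND[a·b] → w = 0.2058
Weighted average = (0.0420·24.0 + 0.2604·44.0 + 0.5600·40.0 + 0.1050·39.0 + 0.2058·31.4) / (0.0420 + 0.2604 + 0.5600 + 0.1050 + 0.2058)
  = 45.4225 / 1.1732 = 38.72

38.72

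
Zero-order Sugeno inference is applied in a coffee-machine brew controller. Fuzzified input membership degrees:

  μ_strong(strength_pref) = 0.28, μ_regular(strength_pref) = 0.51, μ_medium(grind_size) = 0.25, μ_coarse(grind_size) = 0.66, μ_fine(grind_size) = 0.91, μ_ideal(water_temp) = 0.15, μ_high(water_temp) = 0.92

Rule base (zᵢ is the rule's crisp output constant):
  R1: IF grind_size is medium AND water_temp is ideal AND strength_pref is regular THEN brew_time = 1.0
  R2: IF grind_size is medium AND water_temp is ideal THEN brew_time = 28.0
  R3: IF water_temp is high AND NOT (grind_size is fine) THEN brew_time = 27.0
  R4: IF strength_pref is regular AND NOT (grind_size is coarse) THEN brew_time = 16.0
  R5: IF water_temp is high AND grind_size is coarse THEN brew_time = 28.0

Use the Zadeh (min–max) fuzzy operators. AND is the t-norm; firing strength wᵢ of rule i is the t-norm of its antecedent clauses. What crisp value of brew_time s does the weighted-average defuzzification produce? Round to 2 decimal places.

R1 (z=1.0): medium=0.25, ideal=0.15, regular=0.51; AND[min(a, b)] → w = 0.15
R2 (z=28.0): medium=0.25, ideal=0.15; AND[min(a, b)] → w = 0.15
R3 (z=27.0): high=0.92, ¬fine=1−0.91=0.09; AND[min(a, b)] → w = 0.09
R4 (z=16.0): regular=0.51, ¬coarse=1−0.66=0.34; AND[min(a, b)] → w = 0.34
R5 (z=28.0): high=0.92, coarse=0.66; AND[min(a, b)] → w = 0.66
Weighted average = (0.15·1.0 + 0.15·28.0 + 0.09·27.0 + 0.34·16.0 + 0.66·28.0) / (0.15 + 0.15 + 0.09 + 0.34 + 0.66)
  = 30.7000 / 1.3900 = 22.09

22.09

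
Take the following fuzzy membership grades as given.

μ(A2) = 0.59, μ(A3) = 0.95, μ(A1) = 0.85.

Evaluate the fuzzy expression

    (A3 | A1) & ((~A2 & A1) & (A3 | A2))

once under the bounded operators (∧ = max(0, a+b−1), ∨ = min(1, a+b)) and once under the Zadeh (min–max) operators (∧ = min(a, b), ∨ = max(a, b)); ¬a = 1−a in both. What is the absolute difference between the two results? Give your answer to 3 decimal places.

Under bounded:
  A3 | A1 = min(1, a+b) on (0.95, 0.85) = 1.00
  ~A2 = 1 − 0.59 = 0.41
  ~A2 & A1 = max(0, a+b−1) on (0.41, 0.85) = 0.26
  A3 | A2 = min(1, a+b) on (0.95, 0.59) = 1.00
  (~A2 & A1) & (A3 | A2) = max(0, a+b−1) on (0.26, 1.00) = 0.26
  (A3 | A1) & ((~A2 & A1) & (A3 | A2)) = max(0, a+b−1) on (1.00, 0.26) = 0.26
  → value = 0.2600
Under Zadeh (min–max):
  A3 | A1 = max(a, b) on (0.95, 0.85) = 0.95
  ~A2 = 1 − 0.59 = 0.41
  ~A2 & A1 = min(a, b) on (0.41, 0.85) = 0.41
  A3 | A2 = max(a, b) on (0.95, 0.59) = 0.95
  (~A2 & A1) & (A3 | A2) = min(a, b) on (0.41, 0.95) = 0.41
  (A3 | A1) & ((~A2 & A1) & (A3 | A2)) = min(a, b) on (0.95, 0.41) = 0.41
  → value = 0.4100
|0.2600 − 0.4100| = 0.150

0.150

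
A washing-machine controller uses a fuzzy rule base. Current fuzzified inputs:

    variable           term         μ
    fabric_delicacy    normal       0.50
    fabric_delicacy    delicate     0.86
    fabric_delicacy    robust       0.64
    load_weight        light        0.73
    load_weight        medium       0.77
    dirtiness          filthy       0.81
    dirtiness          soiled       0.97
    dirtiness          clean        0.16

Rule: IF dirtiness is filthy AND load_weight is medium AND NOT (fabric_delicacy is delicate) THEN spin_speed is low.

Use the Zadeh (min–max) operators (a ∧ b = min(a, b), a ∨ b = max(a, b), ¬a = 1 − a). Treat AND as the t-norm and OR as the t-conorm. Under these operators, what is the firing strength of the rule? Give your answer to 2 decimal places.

firing strength: filthy=0.81, medium=0.77, ¬delicate=1−0.86=0.14; AND[min(a, b)] → w = 0.14

0.14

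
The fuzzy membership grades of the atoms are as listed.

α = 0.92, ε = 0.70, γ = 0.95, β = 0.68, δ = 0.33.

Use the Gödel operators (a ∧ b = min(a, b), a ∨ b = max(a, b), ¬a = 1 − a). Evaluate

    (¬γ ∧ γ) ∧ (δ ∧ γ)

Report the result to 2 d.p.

0.05

¬γ = 1 − 0.95 = 0.05
¬γ ∧ γ = min(a, b) on (0.05, 0.95) = 0.05
δ ∧ γ = min(a, b) on (0.33, 0.95) = 0.33
(¬γ ∧ γ) ∧ (δ ∧ γ) = min(a, b) on (0.05, 0.33) = 0.05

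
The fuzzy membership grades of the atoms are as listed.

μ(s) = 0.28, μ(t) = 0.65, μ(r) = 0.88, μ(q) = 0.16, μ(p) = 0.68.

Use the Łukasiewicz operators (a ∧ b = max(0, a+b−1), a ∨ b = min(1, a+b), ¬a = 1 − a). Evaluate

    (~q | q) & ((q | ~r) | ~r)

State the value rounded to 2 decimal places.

~q = 1 − 0.16 = 0.84
~q | q = min(1, a+b) on (0.84, 0.16) = 1.00
~r = 1 − 0.88 = 0.12
q | ~r = min(1, a+b) on (0.16, 0.12) = 0.28
~r = 1 − 0.88 = 0.12
(q | ~r) | ~r = min(1, a+b) on (0.28, 0.12) = 0.40
(~q | q) & ((q | ~r) | ~r) = max(0, a+b−1) on (1.00, 0.40) = 0.40

0.40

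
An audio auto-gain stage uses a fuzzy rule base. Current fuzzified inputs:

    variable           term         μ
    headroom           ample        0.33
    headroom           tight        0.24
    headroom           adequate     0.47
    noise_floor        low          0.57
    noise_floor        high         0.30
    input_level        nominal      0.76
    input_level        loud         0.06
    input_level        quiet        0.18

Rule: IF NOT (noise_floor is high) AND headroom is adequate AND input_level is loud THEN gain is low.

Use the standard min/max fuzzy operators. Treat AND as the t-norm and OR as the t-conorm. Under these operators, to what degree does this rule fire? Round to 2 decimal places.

firing strength: ¬high=1−0.30=0.70, adequate=0.47, loud=0.06; AND[min(a, b)] → w = 0.06

0.06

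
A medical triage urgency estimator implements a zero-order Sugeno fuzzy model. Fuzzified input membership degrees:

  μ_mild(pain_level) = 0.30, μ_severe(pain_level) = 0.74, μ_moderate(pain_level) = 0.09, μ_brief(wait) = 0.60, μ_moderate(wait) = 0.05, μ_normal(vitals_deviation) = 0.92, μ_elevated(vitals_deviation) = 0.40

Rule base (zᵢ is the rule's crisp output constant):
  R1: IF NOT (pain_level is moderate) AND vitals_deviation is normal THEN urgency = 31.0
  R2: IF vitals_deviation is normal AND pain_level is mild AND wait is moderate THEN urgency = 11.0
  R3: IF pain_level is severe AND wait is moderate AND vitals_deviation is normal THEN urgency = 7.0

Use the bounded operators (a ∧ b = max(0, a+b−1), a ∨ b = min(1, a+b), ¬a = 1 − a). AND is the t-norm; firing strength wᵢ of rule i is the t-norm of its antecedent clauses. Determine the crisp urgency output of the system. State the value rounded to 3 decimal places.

R1 (z=31.0): ¬moderate=1−0.09=0.91, normal=0.92; AND[max(0, a+b−1)] → w = 0.83
R2 (z=11.0): normal=0.92, mild=0.30, moderate=0.05; AND[max(0, a+b−1)] → w = 0.00
R3 (z=7.0): severe=0.74, moderate=0.05, normal=0.92; AND[max(0, a+b−1)] → w = 0.00
Weighted average = (0.83·31.0 + 0.00·11.0 + 0.00·7.0) / (0.83 + 0.00 + 0.00)
  = 25.7300 / 0.8300 = 31.000

31.000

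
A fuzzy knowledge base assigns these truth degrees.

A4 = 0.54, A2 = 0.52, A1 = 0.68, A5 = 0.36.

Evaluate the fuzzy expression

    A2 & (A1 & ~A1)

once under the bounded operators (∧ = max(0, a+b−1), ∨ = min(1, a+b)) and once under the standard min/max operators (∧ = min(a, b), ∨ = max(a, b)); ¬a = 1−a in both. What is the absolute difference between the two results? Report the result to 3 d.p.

0.320

Under bounded:
  ~A1 = 1 − 0.68 = 0.32
  A1 & ~A1 = max(0, a+b−1) on (0.68, 0.32) = 0.00
  A2 & (A1 & ~A1) = max(0, a+b−1) on (0.52, 0.00) = 0.00
  → value = 0.0000
Under standard min/max:
  ~A1 = 1 − 0.68 = 0.32
  A1 & ~A1 = min(a, b) on (0.68, 0.32) = 0.32
  A2 & (A1 & ~A1) = min(a, b) on (0.52, 0.32) = 0.32
  → value = 0.3200
|0.0000 − 0.3200| = 0.320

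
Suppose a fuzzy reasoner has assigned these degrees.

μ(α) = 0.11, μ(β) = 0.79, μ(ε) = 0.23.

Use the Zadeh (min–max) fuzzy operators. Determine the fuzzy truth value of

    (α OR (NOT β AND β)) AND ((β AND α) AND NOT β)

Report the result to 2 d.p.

0.11

NOT β = 1 − 0.79 = 0.21
NOT β AND β = min(a, b) on (0.21, 0.79) = 0.21
α OR (NOT β AND β) = max(a, b) on (0.11, 0.21) = 0.21
β AND α = min(a, b) on (0.79, 0.11) = 0.11
NOT β = 1 − 0.79 = 0.21
(β AND α) AND NOT β = min(a, b) on (0.11, 0.21) = 0.11
(α OR (NOT β AND β)) AND ((β AND α) AND NOT β) = min(a, b) on (0.21, 0.11) = 0.11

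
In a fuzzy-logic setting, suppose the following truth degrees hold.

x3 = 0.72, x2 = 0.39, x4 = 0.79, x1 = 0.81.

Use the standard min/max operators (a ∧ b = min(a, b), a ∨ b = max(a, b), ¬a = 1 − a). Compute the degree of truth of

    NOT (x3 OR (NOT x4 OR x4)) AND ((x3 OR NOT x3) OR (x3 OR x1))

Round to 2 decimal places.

0.21

NOT x4 = 1 − 0.79 = 0.21
NOT x4 OR x4 = max(a, b) on (0.21, 0.79) = 0.79
x3 OR (NOT x4 OR x4) = max(a, b) on (0.72, 0.79) = 0.79
NOT (x3 OR (NOT x4 OR x4)) = 1 − 0.79 = 0.21
NOT x3 = 1 − 0.72 = 0.28
x3 OR NOT x3 = max(a, b) on (0.72, 0.28) = 0.72
x3 OR x1 = max(a, b) on (0.72, 0.81) = 0.81
(x3 OR NOT x3) OR (x3 OR x1) = max(a, b) on (0.72, 0.81) = 0.81
NOT (x3 OR (NOT x4 OR x4)) AND ((x3 OR NOT x3) OR (x3 OR x1)) = min(a, b) on (0.21, 0.81) = 0.21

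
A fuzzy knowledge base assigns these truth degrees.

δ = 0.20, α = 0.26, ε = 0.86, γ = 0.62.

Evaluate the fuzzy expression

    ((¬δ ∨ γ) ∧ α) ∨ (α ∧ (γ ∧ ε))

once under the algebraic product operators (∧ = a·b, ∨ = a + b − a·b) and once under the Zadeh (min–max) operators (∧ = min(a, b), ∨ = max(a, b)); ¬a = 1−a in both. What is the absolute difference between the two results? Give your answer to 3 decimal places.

Under algebraic product:
  ¬δ = 1 − 0.2000 = 0.8000
  ¬δ ∨ γ = a + b − a·b on (0.8000, 0.6200) = 0.9240
  (¬δ ∨ γ) ∧ α = a·b on (0.9240, 0.2600) = 0.2402
  γ ∧ ε = a·b on (0.6200, 0.8600) = 0.5332
  α ∧ (γ ∧ ε) = a·b on (0.2600, 0.5332) = 0.1386
  ((¬δ ∨ γ) ∧ α) ∨ (α ∧ (γ ∧ ε)) = a + b − a·b on (0.2402, 0.1386) = 0.3456
  → value = 0.3456
Under Zadeh (min–max):
  ¬δ = 1 − 0.20 = 0.80
  ¬δ ∨ γ = max(a, b) on (0.80, 0.62) = 0.80
  (¬δ ∨ γ) ∧ α = min(a, b) on (0.80, 0.26) = 0.26
  γ ∧ ε = min(a, b) on (0.62, 0.86) = 0.62
  α ∧ (γ ∧ ε) = min(a, b) on (0.26, 0.62) = 0.26
  ((¬δ ∨ γ) ∧ α) ∨ (α ∧ (γ ∧ ε)) = max(a, b) on (0.26, 0.26) = 0.26
  → value = 0.2600
|0.3456 − 0.2600| = 0.086

0.086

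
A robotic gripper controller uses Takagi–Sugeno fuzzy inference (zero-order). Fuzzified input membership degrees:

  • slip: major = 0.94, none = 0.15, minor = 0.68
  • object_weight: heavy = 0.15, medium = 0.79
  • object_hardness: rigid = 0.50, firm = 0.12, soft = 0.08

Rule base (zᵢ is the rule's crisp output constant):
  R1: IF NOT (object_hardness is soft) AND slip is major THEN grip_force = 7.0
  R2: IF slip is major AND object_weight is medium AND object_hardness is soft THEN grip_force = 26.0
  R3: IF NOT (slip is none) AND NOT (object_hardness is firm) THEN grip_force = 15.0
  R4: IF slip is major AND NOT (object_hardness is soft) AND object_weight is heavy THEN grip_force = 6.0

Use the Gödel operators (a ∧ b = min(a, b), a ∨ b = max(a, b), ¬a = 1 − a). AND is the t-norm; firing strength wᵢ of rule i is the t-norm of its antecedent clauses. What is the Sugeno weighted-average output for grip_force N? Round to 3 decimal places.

R1 (z=7.0): ¬soft=1−0.08=0.92, major=0.94; AND[min(a, b)] → w = 0.92
R2 (z=26.0): major=0.94, medium=0.79, soft=0.08; AND[min(a, b)] → w = 0.08
R3 (z=15.0): ¬none=1−0.15=0.85, ¬firm=1−0.12=0.88; AND[min(a, b)] → w = 0.85
R4 (z=6.0): major=0.94, ¬soft=1−0.08=0.92, heavy=0.15; AND[min(a, b)] → w = 0.15
Weighted average = (0.92·7.0 + 0.08·26.0 + 0.85·15.0 + 0.15·6.0) / (0.92 + 0.08 + 0.85 + 0.15)
  = 22.1700 / 2.0000 = 11.085

11.085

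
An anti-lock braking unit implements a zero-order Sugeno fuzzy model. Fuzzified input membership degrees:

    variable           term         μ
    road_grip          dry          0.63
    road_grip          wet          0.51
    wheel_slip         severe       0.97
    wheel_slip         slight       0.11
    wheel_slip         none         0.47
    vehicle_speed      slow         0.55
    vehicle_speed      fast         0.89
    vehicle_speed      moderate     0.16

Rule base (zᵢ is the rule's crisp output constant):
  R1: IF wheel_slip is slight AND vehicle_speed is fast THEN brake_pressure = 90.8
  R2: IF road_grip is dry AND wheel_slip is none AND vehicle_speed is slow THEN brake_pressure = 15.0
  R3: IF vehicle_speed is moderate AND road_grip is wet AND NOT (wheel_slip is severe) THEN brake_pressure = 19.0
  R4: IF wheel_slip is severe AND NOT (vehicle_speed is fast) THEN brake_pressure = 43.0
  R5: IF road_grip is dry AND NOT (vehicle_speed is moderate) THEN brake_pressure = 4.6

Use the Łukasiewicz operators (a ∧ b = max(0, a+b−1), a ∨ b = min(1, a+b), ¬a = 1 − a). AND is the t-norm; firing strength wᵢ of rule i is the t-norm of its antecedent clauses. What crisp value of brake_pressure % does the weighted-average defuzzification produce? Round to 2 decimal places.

10.19

R1 (z=90.8): slight=0.11, fast=0.89; AND[max(0, a+b−1)] → w = 0.00
R2 (z=15.0): dry=0.63, none=0.47, slow=0.55; AND[max(0, a+b−1)] → w = 0.00
R3 (z=19.0): moderate=0.16, wet=0.51, ¬severe=1−0.97=0.03; AND[max(0, a+b−1)] → w = 0.00
R4 (z=43.0): severe=0.97, ¬fast=1−0.89=0.11; AND[max(0, a+b−1)] → w = 0.08
R5 (z=4.6): dry=0.63, ¬moderate=1−0.16=0.84; AND[max(0, a+b−1)] → w = 0.47
Weighted average = (0.00·90.8 + 0.00·15.0 + 0.00·19.0 + 0.08·43.0 + 0.47·4.6) / (0.00 + 0.00 + 0.00 + 0.08 + 0.47)
  = 5.6020 / 0.5500 = 10.19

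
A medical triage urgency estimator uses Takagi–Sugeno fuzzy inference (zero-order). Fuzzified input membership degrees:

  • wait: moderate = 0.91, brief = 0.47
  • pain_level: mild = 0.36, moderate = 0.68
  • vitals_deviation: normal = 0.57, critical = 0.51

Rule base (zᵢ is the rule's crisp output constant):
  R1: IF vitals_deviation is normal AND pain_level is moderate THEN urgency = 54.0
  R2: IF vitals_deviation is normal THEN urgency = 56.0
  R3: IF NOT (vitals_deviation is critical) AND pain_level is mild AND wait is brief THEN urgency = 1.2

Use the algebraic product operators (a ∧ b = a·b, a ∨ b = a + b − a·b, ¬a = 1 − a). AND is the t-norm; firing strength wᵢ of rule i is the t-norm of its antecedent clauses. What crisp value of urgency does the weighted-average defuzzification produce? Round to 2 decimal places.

50.89

R1 (z=54.0): normal=0.57, moderate=0.68; AND[a·b] → w = 0.3876
R2 (z=56.0): normal=0.57 → w = 0.5700
R3 (z=1.2): ¬critical=1−0.51=0.49, mild=0.36, brief=0.47; AND[a·b] → w = 0.0829
Weighted average = (0.3876·54.0 + 0.5700·56.0 + 0.0829·1.2) / (0.3876 + 0.5700 + 0.0829)
  = 52.9499 / 1.0405 = 50.89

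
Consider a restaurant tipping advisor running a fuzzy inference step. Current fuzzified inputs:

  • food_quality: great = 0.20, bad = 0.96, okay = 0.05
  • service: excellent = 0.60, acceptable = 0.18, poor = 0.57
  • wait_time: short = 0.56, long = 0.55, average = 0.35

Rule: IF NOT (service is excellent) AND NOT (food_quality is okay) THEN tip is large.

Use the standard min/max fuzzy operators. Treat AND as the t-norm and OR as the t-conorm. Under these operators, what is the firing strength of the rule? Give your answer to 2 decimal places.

0.40

firing strength: ¬excellent=1−0.60=0.40, ¬okay=1−0.05=0.95; AND[min(a, b)] → w = 0.40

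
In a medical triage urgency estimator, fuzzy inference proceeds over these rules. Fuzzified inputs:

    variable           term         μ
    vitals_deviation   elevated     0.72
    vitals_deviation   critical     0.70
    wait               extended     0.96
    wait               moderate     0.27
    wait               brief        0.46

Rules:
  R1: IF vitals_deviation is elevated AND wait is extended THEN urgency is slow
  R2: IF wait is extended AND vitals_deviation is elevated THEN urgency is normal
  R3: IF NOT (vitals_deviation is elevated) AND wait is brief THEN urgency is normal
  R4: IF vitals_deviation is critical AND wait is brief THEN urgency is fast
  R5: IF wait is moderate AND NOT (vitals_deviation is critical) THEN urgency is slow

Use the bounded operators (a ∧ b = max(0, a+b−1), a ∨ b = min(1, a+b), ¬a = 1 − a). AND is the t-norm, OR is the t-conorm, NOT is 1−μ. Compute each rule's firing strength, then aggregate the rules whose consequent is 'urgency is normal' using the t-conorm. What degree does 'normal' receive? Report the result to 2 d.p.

R1: elevated=0.72, extended=0.96; AND[max(0, a+b−1)] → w = 0.68
R2: extended=0.96, elevated=0.72; AND[max(0, a+b−1)] → w = 0.68
R3: ¬elevated=1−0.72=0.28, brief=0.46; AND[max(0, a+b−1)] → w = 0.00
R4: critical=0.70, brief=0.46; AND[max(0, a+b−1)] → w = 0.16
R5: moderate=0.27, ¬critical=1−0.70=0.30; AND[max(0, a+b−1)] → w = 0.00
Rules with consequent 'normal': {R2, R3} → strengths 0.68, 0.00
Aggregate via t-conorm [min(1, a+b)]: 0.68

0.68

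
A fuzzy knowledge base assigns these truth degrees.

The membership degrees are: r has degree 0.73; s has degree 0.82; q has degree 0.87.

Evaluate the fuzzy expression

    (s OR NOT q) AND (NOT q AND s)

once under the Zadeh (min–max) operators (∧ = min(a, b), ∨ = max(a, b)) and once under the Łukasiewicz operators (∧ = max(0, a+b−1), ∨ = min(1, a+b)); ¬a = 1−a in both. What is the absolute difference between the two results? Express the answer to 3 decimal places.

0.130

Under Zadeh (min–max):
  NOT q = 1 − 0.87 = 0.13
  s OR NOT q = max(a, b) on (0.82, 0.13) = 0.82
  NOT q = 1 − 0.87 = 0.13
  NOT q AND s = min(a, b) on (0.13, 0.82) = 0.13
  (s OR NOT q) AND (NOT q AND s) = min(a, b) on (0.82, 0.13) = 0.13
  → value = 0.1300
Under Łukasiewicz:
  NOT q = 1 − 0.87 = 0.13
  s OR NOT q = min(1, a+b) on (0.82, 0.13) = 0.95
  NOT q = 1 − 0.87 = 0.13
  NOT q AND s = max(0, a+b−1) on (0.13, 0.82) = 0.00
  (s OR NOT q) AND (NOT q AND s) = max(0, a+b−1) on (0.95, 0.00) = 0.00
  → value = 0.0000
|0.1300 − 0.0000| = 0.130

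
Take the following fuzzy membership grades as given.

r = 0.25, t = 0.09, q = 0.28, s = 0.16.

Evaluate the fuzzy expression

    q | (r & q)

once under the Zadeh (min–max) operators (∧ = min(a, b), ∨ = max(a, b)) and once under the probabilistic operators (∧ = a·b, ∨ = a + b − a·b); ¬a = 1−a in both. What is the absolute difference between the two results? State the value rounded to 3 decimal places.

Under Zadeh (min–max):
  r & q = min(a, b) on (0.25, 0.28) = 0.25
  q | (r & q) = max(a, b) on (0.28, 0.25) = 0.28
  → value = 0.2800
Under probabilistic:
  r & q = a·b on (0.2500, 0.2800) = 0.0700
  q | (r & q) = a + b − a·b on (0.2800, 0.0700) = 0.3304
  → value = 0.3304
|0.2800 − 0.3304| = 0.050

0.050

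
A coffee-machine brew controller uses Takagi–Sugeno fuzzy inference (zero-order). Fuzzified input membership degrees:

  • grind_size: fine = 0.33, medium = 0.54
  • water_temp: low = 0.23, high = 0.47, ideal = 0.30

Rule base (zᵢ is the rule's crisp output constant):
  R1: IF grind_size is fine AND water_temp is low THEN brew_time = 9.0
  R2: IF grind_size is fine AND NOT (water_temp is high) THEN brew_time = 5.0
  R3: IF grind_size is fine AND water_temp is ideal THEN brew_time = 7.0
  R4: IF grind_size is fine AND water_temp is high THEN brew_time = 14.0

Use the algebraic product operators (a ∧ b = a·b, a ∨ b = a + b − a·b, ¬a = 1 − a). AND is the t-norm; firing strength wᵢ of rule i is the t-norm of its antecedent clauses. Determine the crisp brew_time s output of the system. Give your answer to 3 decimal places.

8.758

R1 (z=9.0): fine=0.33, low=0.23; AND[a·b] → w = 0.0759
R2 (z=5.0): fine=0.33, ¬high=1−0.47=0.53; AND[a·b] → w = 0.1749
R3 (z=7.0): fine=0.33, ideal=0.30; AND[a·b] → w = 0.0990
R4 (z=14.0): fine=0.33, high=0.47; AND[a·b] → w = 0.1551
Weighted average = (0.0759·9.0 + 0.1749·5.0 + 0.0990·7.0 + 0.1551·14.0) / (0.0759 + 0.1749 + 0.0990 + 0.1551)
  = 4.4220 / 0.5049 = 8.758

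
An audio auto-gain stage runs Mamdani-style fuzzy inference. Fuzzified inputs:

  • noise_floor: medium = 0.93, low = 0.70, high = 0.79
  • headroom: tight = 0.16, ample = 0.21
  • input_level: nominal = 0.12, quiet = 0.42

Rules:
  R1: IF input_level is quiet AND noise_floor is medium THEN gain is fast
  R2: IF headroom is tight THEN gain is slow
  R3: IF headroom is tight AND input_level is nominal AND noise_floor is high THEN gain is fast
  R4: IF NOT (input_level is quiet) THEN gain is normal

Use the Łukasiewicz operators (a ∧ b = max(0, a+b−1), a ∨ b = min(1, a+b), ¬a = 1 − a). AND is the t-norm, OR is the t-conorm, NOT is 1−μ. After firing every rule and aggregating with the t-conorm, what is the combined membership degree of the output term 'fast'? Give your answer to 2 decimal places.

0.35

R1: quiet=0.42, medium=0.93; AND[max(0, a+b−1)] → w = 0.35
R2: tight=0.16 → w = 0.16
R3: tight=0.16, nominal=0.12, high=0.79; AND[max(0, a+b−1)] → w = 0.00
R4: ¬quiet=1−0.42=0.58 → w = 0.58
Rules with consequent 'fast': {R1, R3} → strengths 0.35, 0.00
Aggregate via t-conorm [min(1, a+b)]: 0.35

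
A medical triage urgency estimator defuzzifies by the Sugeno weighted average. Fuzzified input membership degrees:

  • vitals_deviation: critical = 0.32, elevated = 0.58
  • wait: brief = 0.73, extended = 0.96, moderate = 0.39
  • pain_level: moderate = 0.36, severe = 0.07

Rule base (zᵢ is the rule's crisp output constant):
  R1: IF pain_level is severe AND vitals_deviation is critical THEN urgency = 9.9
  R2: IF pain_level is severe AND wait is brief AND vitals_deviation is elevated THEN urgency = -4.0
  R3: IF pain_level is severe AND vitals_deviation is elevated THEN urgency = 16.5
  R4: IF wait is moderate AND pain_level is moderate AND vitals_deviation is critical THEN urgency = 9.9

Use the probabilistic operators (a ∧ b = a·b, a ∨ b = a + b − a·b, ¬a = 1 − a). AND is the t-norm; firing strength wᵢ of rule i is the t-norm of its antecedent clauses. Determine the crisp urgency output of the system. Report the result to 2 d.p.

8.85

R1 (z=9.9): severe=0.07, critical=0.32; AND[a·b] → w = 0.0224
R2 (z=-4.0): severe=0.07, brief=0.73, elevated=0.58; AND[a·b] → w = 0.0296
R3 (z=16.5): severe=0.07, elevated=0.58; AND[a·b] → w = 0.0406
R4 (z=9.9): moderate=0.39, moderate=0.36, critical=0.32; AND[a·b] → w = 0.0449
Weighted average = (0.0224·9.9 + 0.0296·-4.0 + 0.0406·16.5 + 0.0449·9.9) / (0.0224 + 0.0296 + 0.0406 + 0.0449)
  = 1.2179 / 0.1376 = 8.85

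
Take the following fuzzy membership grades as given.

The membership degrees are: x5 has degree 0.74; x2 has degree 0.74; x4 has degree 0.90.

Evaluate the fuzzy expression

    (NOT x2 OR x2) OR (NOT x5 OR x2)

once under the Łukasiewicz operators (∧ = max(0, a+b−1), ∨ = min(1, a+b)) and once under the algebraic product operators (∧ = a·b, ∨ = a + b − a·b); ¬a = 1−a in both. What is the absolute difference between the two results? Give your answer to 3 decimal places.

Under Łukasiewicz:
  NOT x2 = 1 − 0.74 = 0.26
  NOT x2 OR x2 = min(1, a+b) on (0.26, 0.74) = 1.00
  NOT x5 = 1 − 0.74 = 0.26
  NOT x5 OR x2 = min(1, a+b) on (0.26, 0.74) = 1.00
  (NOT x2 OR x2) OR (NOT x5 OR x2) = min(1, a+b) on (1.00, 1.00) = 1.00
  → value = 1.0000
Under algebraic product:
  NOT x2 = 1 − 0.7400 = 0.2600
  NOT x2 OR x2 = a + b − a·b on (0.2600, 0.7400) = 0.8076
  NOT x5 = 1 − 0.7400 = 0.2600
  NOT x5 OR x2 = a + b − a·b on (0.2600, 0.7400) = 0.8076
  (NOT x2 OR x2) OR (NOT x5 OR x2) = a + b − a·b on (0.8076, 0.8076) = 0.9630
  → value = 0.9630
|1.0000 − 0.9630| = 0.037

0.037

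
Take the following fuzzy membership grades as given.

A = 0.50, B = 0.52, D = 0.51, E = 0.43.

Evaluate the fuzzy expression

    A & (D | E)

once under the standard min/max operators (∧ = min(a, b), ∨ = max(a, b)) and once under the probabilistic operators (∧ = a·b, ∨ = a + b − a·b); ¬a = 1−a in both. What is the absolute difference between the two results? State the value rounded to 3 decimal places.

Under standard min/max:
  D | E = max(a, b) on (0.51, 0.43) = 0.51
  A & (D | E) = min(a, b) on (0.50, 0.51) = 0.50
  → value = 0.5000
Under probabilistic:
  D | E = a + b − a·b on (0.5100, 0.4300) = 0.7207
  A & (D | E) = a·b on (0.5000, 0.7207) = 0.3603
  → value = 0.3603
|0.5000 − 0.3603| = 0.140

0.140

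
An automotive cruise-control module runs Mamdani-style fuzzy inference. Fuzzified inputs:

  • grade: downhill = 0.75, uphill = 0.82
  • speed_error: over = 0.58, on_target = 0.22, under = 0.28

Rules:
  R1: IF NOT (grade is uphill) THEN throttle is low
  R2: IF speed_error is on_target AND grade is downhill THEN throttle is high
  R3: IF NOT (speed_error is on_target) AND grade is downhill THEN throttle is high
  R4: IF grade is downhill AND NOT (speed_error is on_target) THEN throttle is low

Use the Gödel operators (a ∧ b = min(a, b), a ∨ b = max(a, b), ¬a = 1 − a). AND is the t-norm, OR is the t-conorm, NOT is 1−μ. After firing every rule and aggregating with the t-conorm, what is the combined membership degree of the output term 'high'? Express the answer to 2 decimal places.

R1: ¬uphill=1−0.82=0.18 → w = 0.18
R2: on_target=0.22, downhill=0.75; AND[min(a, b)] → w = 0.22
R3: ¬on_target=1−0.22=0.78, downhill=0.75; AND[min(a, b)] → w = 0.75
R4: downhill=0.75, ¬on_target=1−0.22=0.78; AND[min(a, b)] → w = 0.75
Rules with consequent 'high': {R2, R3} → strengths 0.22, 0.75
Aggregate via t-conorm [max(a, b)]: 0.75

0.75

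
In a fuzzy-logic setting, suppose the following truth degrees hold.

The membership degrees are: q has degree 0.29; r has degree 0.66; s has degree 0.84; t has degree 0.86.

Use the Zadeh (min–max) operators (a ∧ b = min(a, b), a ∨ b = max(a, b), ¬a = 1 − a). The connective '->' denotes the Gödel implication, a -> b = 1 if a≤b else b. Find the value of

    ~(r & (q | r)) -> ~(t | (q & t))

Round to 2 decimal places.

0.14

q | r = max(a, b) on (0.29, 0.66) = 0.66
r & (q | r) = min(a, b) on (0.66, 0.66) = 0.66
~(r & (q | r)) = 1 − 0.66 = 0.34
q & t = min(a, b) on (0.29, 0.86) = 0.29
t | (q & t) = max(a, b) on (0.86, 0.29) = 0.86
~(t | (q & t)) = 1 − 0.86 = 0.14
~(r & (q | r)) -> ~(t | (q & t))  [Gödel: 1 if a≤b else b] with a=0.34, b=0.14 → 0.14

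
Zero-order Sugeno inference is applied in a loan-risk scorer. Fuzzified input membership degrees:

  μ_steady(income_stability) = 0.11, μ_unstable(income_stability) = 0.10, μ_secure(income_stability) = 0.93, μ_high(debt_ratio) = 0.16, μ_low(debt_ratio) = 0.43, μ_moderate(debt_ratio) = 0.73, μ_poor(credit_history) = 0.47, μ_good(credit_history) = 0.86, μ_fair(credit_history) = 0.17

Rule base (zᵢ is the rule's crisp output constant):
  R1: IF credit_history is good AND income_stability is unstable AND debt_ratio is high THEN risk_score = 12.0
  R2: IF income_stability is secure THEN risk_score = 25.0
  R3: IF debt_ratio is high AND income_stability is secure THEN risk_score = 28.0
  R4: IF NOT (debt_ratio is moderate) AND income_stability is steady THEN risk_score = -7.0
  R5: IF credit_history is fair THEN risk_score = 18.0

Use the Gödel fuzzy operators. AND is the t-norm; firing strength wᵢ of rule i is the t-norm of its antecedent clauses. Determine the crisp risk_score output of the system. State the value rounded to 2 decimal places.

R1 (z=12.0): good=0.86, unstable=0.10, high=0.16; AND[min(a, b)] → w = 0.10
R2 (z=25.0): secure=0.93 → w = 0.93
R3 (z=28.0): high=0.16, secure=0.93; AND[min(a, b)] → w = 0.16
R4 (z=-7.0): ¬moderate=1−0.73=0.27, steady=0.11; AND[min(a, b)] → w = 0.11
R5 (z=18.0): fair=0.17 → w = 0.17
Weighted average = (0.10·12.0 + 0.93·25.0 + 0.16·28.0 + 0.11·-7.0 + 0.17·18.0) / (0.10 + 0.93 + 0.16 + 0.11 + 0.17)
  = 31.2200 / 1.4700 = 21.24

21.24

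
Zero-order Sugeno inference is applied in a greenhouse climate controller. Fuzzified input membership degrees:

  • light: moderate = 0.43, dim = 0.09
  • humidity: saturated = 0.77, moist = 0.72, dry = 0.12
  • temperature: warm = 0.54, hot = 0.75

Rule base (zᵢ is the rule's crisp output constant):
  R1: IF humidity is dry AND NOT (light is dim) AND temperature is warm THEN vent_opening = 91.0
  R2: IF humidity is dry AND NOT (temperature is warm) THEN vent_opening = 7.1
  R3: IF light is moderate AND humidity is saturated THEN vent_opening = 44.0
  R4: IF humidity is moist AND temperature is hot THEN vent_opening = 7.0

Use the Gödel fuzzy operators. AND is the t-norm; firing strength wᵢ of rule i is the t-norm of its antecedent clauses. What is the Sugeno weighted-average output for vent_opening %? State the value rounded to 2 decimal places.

R1 (z=91.0): dry=0.12, ¬dim=1−0.09=0.91, warm=0.54; AND[min(a, b)] → w = 0.12
R2 (z=7.1): dry=0.12, ¬warm=1−0.54=0.46; AND[min(a, b)] → w = 0.12
R3 (z=44.0): moderate=0.43, saturated=0.77; AND[min(a, b)] → w = 0.43
R4 (z=7.0): moist=0.72, hot=0.75; AND[min(a, b)] → w = 0.72
Weighted average = (0.12·91.0 + 0.12·7.1 + 0.43·44.0 + 0.72·7.0) / (0.12 + 0.12 + 0.43 + 0.72)
  = 35.7320 / 1.3900 = 25.71

25.71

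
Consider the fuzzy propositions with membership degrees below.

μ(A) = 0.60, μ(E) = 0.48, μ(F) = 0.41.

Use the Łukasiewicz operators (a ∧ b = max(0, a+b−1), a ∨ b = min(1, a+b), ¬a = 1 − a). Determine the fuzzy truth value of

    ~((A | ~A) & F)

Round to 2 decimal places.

0.59

~A = 1 − 0.60 = 0.40
A | ~A = min(1, a+b) on (0.60, 0.40) = 1.00
(A | ~A) & F = max(0, a+b−1) on (1.00, 0.41) = 0.41
~((A | ~A) & F) = 1 − 0.41 = 0.59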